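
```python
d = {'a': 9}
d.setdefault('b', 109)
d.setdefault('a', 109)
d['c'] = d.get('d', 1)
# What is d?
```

After line 1: d = {'a': 9}
After line 2 (setdefault adds 'b'=109): d = {'a': 9, 'b': 109}
After line 3 (setdefault 'a' no-op, already exists): d = {'a': 9, 'b': 109}
After line 4 (get('d', 1) returns default since 'd' not in d): d = {'a': 9, 'b': 109, 'c': 1}

{'a': 9, 'b': 109, 'c': 1}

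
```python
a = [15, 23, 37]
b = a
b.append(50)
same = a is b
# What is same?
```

After line 1: a = [15, 23, 37]
After line 2 (b = a is an alias, same object): a = [15, 23, 37], b = [15, 23, 37]
After line 3 (b.append mutates the shared list): a = [15, 23, 37, 50], b = [15, 23, 37, 50]
After line 4 (same = a is b; same object -> True): same = True

True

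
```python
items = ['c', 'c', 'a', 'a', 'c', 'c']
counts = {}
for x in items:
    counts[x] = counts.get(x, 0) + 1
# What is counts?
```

Initial: counts = {}, items = ['c', 'c', 'a', 'a', 'c', 'c']
See 'c': counts = {'c': 1}
See 'c': counts = {'c': 2}
See 'a': counts = {'c': 2, 'a': 1}
See 'a': counts = {'c': 2, 'a': 2}
See 'c': counts = {'c': 3, 'a': 2}
See 'c': counts = {'c': 4, 'a': 2}

{'c': 4, 'a': 2}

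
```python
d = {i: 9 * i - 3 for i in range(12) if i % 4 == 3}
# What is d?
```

{3: 24, 7: 60, 11: 96}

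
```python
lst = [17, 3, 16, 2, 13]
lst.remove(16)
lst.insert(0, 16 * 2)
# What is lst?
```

After line 1: lst = [17, 3, 16, 2, 13]
After line 2 (remove first 16): lst = [17, 3, 2, 13]
After line 3 (insert 32 at index 0): lst = [32, 17, 3, 2, 13]

[32, 17, 3, 2, 13]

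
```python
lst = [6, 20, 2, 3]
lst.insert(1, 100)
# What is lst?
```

[6, 100, 20, 2, 3]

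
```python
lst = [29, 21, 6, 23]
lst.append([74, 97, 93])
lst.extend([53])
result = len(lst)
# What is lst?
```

After line 1: lst = [29, 21, 6, 23]
After line 2 (append adds [74, 97, 93] as single element): lst = [29, 21, 6, 23, [74, 97, 93]]
After line 3 (extend unpacks [53], adds 53): lst = [29, 21, 6, 23, [74, 97, 93], 53]
After line 4: result = len(lst) = 6

[29, 21, 6, 23, [74, 97, 93], 53]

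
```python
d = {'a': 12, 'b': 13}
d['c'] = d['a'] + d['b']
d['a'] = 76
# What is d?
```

After line 1: d = {'a': 12, 'b': 13}
After line 2 (d['c'] = 12 + 13): d = {'a': 12, 'b': 13, 'c': 25}
After line 3: d = {'a': 76, 'b': 13, 'c': 25}

{'a': 76, 'b': 13, 'c': 25}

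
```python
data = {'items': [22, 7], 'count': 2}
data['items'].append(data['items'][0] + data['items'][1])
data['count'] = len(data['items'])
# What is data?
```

After line 1: data = {'items': [22, 7], 'count': 2}
After line 2 (append 22 + 7 = 29): data = {'items': [22, 7, 29], 'count': 2}
After line 3 (count = len(items) = 3): data = {'items': [22, 7, 29], 'count': 3}

{'items': [22, 7, 29], 'count': 3}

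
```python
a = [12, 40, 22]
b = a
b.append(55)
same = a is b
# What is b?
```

After line 1: a = [12, 40, 22]
After line 2 (b = a is an alias, same object): a = [12, 40, 22], b = [12, 40, 22]
After line 3 (b.append mutates the shared list): a = [12, 40, 22, 55], b = [12, 40, 22, 55]
After line 4 (same = a is b; same object -> True): same = True

[12, 40, 22, 55]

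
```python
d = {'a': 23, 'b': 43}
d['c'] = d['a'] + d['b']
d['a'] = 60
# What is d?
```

After line 1: d = {'a': 23, 'b': 43}
After line 2 (d['c'] = 23 + 43): d = {'a': 23, 'b': 43, 'c': 66}
After line 3: d = {'a': 60, 'b': 43, 'c': 66}

{'a': 60, 'b': 43, 'c': 66}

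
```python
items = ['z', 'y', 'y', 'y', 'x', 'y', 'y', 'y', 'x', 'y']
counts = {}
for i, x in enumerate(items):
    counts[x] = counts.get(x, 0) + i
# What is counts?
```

Initial: counts = {}, items = ['z', 'y', 'y', 'y', 'x', 'y', 'y', 'y', 'x', 'y']
i=0, x='z': counts = {'z': 0}
i=1, x='y': counts = {'z': 0, 'y': 1}
i=2, x='y': counts = {'z': 0, 'y': 3}
i=3, x='y': counts = {'z': 0, 'y': 6}
i=4, x='x': counts = {'z': 0, 'y': 6, 'x': 4}
i=5, x='y': counts = {'z': 0, 'y': 11, 'x': 4}
i=6, x='y': counts = {'z': 0, 'y': 17, 'x': 4}
i=7, x='y': counts = {'z': 0, 'y': 24, 'x': 4}
i=8, x='x': counts = {'z': 0, 'y': 24, 'x': 12}
i=9, x='y': counts = {'z': 0, 'y': 33, 'x': 12}

{'z': 0, 'y': 33, 'x': 12}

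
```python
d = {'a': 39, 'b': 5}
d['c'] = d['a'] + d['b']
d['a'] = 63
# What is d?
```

After line 1: d = {'a': 39, 'b': 5}
After line 2 (d['c'] = 39 + 5): d = {'a': 39, 'b': 5, 'c': 44}
After line 3: d = {'a': 63, 'b': 5, 'c': 44}

{'a': 63, 'b': 5, 'c': 44}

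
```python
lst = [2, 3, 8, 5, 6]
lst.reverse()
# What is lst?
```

[6, 5, 8, 3, 2]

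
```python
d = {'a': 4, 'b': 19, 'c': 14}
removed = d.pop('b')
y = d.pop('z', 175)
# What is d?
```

After line 1: d = {'a': 4, 'b': 19, 'c': 14}
After line 2 (pop 'b' returns 19): d = {'a': 4, 'c': 14}, removed = 19
After line 3 (pop 'z' missing, returns default 175): d = {'a': 4, 'c': 14}, y = 175

{'a': 4, 'c': 14}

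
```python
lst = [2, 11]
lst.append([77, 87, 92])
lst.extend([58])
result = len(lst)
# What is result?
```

After line 1: lst = [2, 11]
After line 2 (append adds [77, 87, 92] as single element): lst = [2, 11, [77, 87, 92]]
After line 3 (extend unpacks [58], adds 58): lst = [2, 11, [77, 87, 92], 58]
After line 4: result = len(lst) = 4

4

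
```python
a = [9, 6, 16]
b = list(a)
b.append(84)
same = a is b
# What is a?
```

After line 1: a = [9, 6, 16]
After line 2 (b = list(a) is a shallow copy, new object): a = [9, 6, 16], b = [9, 6, 16]
After line 3 (append only mutates b): a = [9, 6, 16], b = [9, 6, 16, 84]
After line 4 (same = a is b; different objects -> False): same = False

[9, 6, 16]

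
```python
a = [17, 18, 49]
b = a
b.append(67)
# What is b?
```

After line 1: a = [17, 18, 49]
After line 2 (b = a is an alias, same object): a = [17, 18, 49], b = [17, 18, 49]
After line 3 (b.append mutates the shared list): a = [17, 18, 49, 67], b = [17, 18, 49, 67]

[17, 18, 49, 67]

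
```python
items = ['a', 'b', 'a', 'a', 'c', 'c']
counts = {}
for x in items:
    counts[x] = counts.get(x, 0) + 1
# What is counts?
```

Initial: counts = {}, items = ['a', 'b', 'a', 'a', 'c', 'c']
See 'a': counts = {'a': 1}
See 'b': counts = {'a': 1, 'b': 1}
See 'a': counts = {'a': 2, 'b': 1}
See 'a': counts = {'a': 3, 'b': 1}
See 'c': counts = {'a': 3, 'b': 1, 'c': 1}
See 'c': counts = {'a': 3, 'b': 1, 'c': 2}

{'a': 3, 'b': 1, 'c': 2}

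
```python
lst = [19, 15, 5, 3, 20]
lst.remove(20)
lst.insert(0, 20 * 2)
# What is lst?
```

After line 1: lst = [19, 15, 5, 3, 20]
After line 2 (remove first 20): lst = [19, 15, 5, 3]
After line 3 (insert 40 at index 0): lst = [40, 19, 15, 5, 3]

[40, 19, 15, 5, 3]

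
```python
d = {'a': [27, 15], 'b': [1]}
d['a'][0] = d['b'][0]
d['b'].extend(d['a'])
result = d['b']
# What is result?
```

After line 1: d = {'a': [27, 15], 'b': [1]}
After line 2 (a[0] = b[0] = 1): d = {'a': [1, 15], 'b': [1]}
After line 3 (b.extend(a) appends [1, 15]): d = {'a': [1, 15], 'b': [1, 1, 15]}
After line 4: result = d['b'] = [1, 1, 15]

[1, 1, 15]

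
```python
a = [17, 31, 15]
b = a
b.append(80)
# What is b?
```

After line 1: a = [17, 31, 15]
After line 2 (b = a is an alias, same object): a = [17, 31, 15], b = [17, 31, 15]
After line 3 (b.append mutates the shared list): a = [17, 31, 15, 80], b = [17, 31, 15, 80]

[17, 31, 15, 80]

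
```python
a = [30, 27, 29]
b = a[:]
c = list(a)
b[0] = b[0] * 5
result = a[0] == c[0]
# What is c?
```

After line 1: a = [30, 27, 29]
After line 2 (b = a[:], copy): a = [30, 27, 29], b = [30, 27, 29]
After line 3 (c = list(a) is a copy, new object): c = [30, 27, 29]
After line 4 (b[0] = 30 * 5 = 150; only b mutates (copy)): a = [30, 27, 29], b = [150, 27, 29], c = [30, 27, 29]
After line 5 (a[0] = 30, c[0] = 30; result = True)

[30, 27, 29]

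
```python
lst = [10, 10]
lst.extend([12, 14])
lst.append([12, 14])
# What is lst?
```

After line 1: lst = [10, 10]
After line 2 (extend unpacks [12, 14]): lst = [10, 10, 12, 14]
After line 3 (append adds [12, 14] as single element): lst = [10, 10, 12, 14, [12, 14]]

[10, 10, 12, 14, [12, 14]]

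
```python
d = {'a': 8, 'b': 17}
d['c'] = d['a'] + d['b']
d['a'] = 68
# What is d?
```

After line 1: d = {'a': 8, 'b': 17}
After line 2 (d['c'] = 8 + 17): d = {'a': 8, 'b': 17, 'c': 25}
After line 3: d = {'a': 68, 'b': 17, 'c': 25}

{'a': 68, 'b': 17, 'c': 25}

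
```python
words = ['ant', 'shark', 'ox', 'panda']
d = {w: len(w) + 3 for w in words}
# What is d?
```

{'ant': 6, 'shark': 8, 'ox': 5, 'panda': 8}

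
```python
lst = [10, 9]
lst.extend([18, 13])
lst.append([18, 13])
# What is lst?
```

After line 1: lst = [10, 9]
After line 2 (extend unpacks [18, 13]): lst = [10, 9, 18, 13]
After line 3 (append adds [18, 13] as single element): lst = [10, 9, 18, 13, [18, 13]]

[10, 9, 18, 13, [18, 13]]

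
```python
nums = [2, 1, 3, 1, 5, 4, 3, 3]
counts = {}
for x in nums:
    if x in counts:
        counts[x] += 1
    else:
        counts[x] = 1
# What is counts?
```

Initial: counts = {}, nums = [2, 1, 3, 1, 5, 4, 3, 3]
See 2: counts = {2: 1}
See 1: counts = {2: 1, 1: 1}
See 3: counts = {2: 1, 1: 1, 3: 1}
See 1: counts = {2: 1, 1: 2, 3: 1}
See 5: counts = {2: 1, 1: 2, 3: 1, 5: 1}
See 4: counts = {2: 1, 1: 2, 3: 1, 5: 1, 4: 1}
See 3: counts = {2: 1, 1: 2, 3: 2, 5: 1, 4: 1}
See 3: counts = {2: 1, 1: 2, 3: 3, 5: 1, 4: 1}

{2: 1, 1: 2, 3: 3, 5: 1, 4: 1}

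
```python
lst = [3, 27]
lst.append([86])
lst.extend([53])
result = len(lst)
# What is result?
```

After line 1: lst = [3, 27]
After line 2 (append adds [86] as single element): lst = [3, 27, [86]]
After line 3 (extend unpacks [53], adds 53): lst = [3, 27, [86], 53]
After line 4: result = len(lst) = 4

4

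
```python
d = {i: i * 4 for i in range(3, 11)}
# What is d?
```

{3: 12, 4: 16, 5: 20, 6: 24, 7: 28, 8: 32, 9: 36, 10: 40}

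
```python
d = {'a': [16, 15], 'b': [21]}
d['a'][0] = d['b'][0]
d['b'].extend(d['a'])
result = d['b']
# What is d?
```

After line 1: d = {'a': [16, 15], 'b': [21]}
After line 2 (a[0] = b[0] = 21): d = {'a': [21, 15], 'b': [21]}
After line 3 (b.extend(a) appends [21, 15]): d = {'a': [21, 15], 'b': [21, 21, 15]}
After line 4: result = d['b'] = [21, 21, 15]

{'a': [21, 15], 'b': [21, 21, 15]}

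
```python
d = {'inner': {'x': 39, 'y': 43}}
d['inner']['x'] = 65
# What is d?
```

After line 1: d = {'inner': {'x': 39, 'y': 43}}
After line 2 (inner x overwritten): d = {'inner': {'x': 65, 'y': 43}}

{'inner': {'x': 65, 'y': 43}}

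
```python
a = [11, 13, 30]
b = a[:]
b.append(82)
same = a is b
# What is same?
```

After line 1: a = [11, 13, 30]
After line 2 (b = a[:] is a shallow copy, new object): a = [11, 13, 30], b = [11, 13, 30]
After line 3 (append only mutates b): a = [11, 13, 30], b = [11, 13, 30, 82]
After line 4 (same = a is b; different objects -> False): same = False

False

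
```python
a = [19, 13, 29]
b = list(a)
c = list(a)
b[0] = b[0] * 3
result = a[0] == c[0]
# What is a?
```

After line 1: a = [19, 13, 29]
After line 2 (b = list(a), copy): a = [19, 13, 29], b = [19, 13, 29]
After line 3 (c = list(a) is a copy, new object): c = [19, 13, 29]
After line 4 (b[0] = 19 * 3 = 57; only b mutates (copy)): a = [19, 13, 29], b = [57, 13, 29], c = [19, 13, 29]
After line 5 (a[0] = 19, c[0] = 19; result = True)

[19, 13, 29]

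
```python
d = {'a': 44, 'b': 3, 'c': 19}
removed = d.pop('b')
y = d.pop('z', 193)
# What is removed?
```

After line 1: d = {'a': 44, 'b': 3, 'c': 19}
After line 2 (pop 'b' returns 3): d = {'a': 44, 'c': 19}, removed = 3
After line 3 (pop 'z' missing, returns default 193): d = {'a': 44, 'c': 19}, y = 193

3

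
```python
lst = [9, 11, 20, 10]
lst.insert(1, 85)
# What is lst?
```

[9, 85, 11, 20, 10]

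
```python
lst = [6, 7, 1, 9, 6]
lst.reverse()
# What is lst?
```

[6, 9, 1, 7, 6]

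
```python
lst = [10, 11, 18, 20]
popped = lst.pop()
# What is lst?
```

[10, 11, 18]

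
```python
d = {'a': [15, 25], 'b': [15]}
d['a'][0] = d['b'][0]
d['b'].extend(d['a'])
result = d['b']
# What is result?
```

After line 1: d = {'a': [15, 25], 'b': [15]}
After line 2 (a[0] = b[0] = 15): d = {'a': [15, 25], 'b': [15]}
After line 3 (b.extend(a) appends [15, 25]): d = {'a': [15, 25], 'b': [15, 15, 25]}
After line 4: result = d['b'] = [15, 15, 25]

[15, 15, 25]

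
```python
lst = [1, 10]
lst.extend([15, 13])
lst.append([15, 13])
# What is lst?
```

After line 1: lst = [1, 10]
After line 2 (extend unpacks [15, 13]): lst = [1, 10, 15, 13]
After line 3 (append adds [15, 13] as single element): lst = [1, 10, 15, 13, [15, 13]]

[1, 10, 15, 13, [15, 13]]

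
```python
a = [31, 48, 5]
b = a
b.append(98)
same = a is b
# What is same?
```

After line 1: a = [31, 48, 5]
After line 2 (b = a is an alias, same object): a = [31, 48, 5], b = [31, 48, 5]
After line 3 (b.append mutates the shared list): a = [31, 48, 5, 98], b = [31, 48, 5, 98]
After line 4 (same = a is b; same object -> True): same = True

True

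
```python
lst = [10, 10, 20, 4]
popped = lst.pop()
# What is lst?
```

[10, 10, 20]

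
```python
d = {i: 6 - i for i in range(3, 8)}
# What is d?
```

{3: 3, 4: 2, 5: 1, 6: 0, 7: -1}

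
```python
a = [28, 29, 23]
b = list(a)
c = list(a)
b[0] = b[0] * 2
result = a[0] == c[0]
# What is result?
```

After line 1: a = [28, 29, 23]
After line 2 (b = list(a), copy): a = [28, 29, 23], b = [28, 29, 23]
After line 3 (c = list(a) is a copy, new object): c = [28, 29, 23]
After line 4 (b[0] = 28 * 2 = 56; only b mutates (copy)): a = [28, 29, 23], b = [56, 29, 23], c = [28, 29, 23]
After line 5 (a[0] = 28, c[0] = 28; result = True)

True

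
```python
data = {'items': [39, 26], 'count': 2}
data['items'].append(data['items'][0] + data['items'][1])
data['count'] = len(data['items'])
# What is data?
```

After line 1: data = {'items': [39, 26], 'count': 2}
After line 2 (append 39 + 26 = 65): data = {'items': [39, 26, 65], 'count': 2}
After line 3 (count = len(items) = 3): data = {'items': [39, 26, 65], 'count': 3}

{'items': [39, 26, 65], 'count': 3}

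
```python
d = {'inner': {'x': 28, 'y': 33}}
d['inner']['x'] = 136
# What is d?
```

After line 1: d = {'inner': {'x': 28, 'y': 33}}
After line 2 (inner x overwritten): d = {'inner': {'x': 136, 'y': 33}}

{'inner': {'x': 136, 'y': 33}}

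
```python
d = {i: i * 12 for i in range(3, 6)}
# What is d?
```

{3: 36, 4: 48, 5: 60}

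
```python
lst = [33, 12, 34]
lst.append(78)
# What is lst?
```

[33, 12, 34, 78]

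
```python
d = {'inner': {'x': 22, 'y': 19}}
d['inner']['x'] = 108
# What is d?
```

After line 1: d = {'inner': {'x': 22, 'y': 19}}
After line 2 (inner x overwritten): d = {'inner': {'x': 108, 'y': 19}}

{'inner': {'x': 108, 'y': 19}}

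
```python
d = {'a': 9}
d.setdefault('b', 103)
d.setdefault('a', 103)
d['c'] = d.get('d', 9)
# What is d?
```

After line 1: d = {'a': 9}
After line 2 (setdefault adds 'b'=103): d = {'a': 9, 'b': 103}
After line 3 (setdefault 'a' no-op, already exists): d = {'a': 9, 'b': 103}
After line 4 (get('d', 9) returns default since 'd' not in d): d = {'a': 9, 'b': 103, 'c': 9}

{'a': 9, 'b': 103, 'c': 9}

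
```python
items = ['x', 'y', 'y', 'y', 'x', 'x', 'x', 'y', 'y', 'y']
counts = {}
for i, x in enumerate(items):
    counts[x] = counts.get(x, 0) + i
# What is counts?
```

Initial: counts = {}, items = ['x', 'y', 'y', 'y', 'x', 'x', 'x', 'y', 'y', 'y']
i=0, x='x': counts = {'x': 0}
i=1, x='y': counts = {'x': 0, 'y': 1}
i=2, x='y': counts = {'x': 0, 'y': 3}
i=3, x='y': counts = {'x': 0, 'y': 6}
i=4, x='x': counts = {'x': 4, 'y': 6}
i=5, x='x': counts = {'x': 9, 'y': 6}
i=6, x='x': counts = {'x': 15, 'y': 6}
i=7, x='y': counts = {'x': 15, 'y': 13}
i=8, x='y': counts = {'x': 15, 'y': 21}
i=9, x='y': counts = {'x': 15, 'y': 30}

{'x': 15, 'y': 30}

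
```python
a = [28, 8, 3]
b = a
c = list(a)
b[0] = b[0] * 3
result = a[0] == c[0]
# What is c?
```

After line 1: a = [28, 8, 3]
After line 2 (b = a, alias): a = [28, 8, 3], b = [28, 8, 3]
After line 3 (c = list(a) is a copy, new object): c = [28, 8, 3]
After line 4 (b[0] = 28 * 3 = 84; mutates shared a/b): a = b = [84, 8, 3], c = [28, 8, 3]
After line 5 (a[0] = 84, c[0] = 28; result = False)

[28, 8, 3]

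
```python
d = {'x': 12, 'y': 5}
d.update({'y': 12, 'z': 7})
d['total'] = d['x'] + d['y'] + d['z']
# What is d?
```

After line 1: d = {'x': 12, 'y': 5}
After line 2 (y overwritten, z added): d = {'x': 12, 'y': 12, 'z': 7}
After line 3 (total = 12 + 12 + 7 = 31): d = {'x': 12, 'y': 12, 'z': 7, 'total': 31}

{'x': 12, 'y': 12, 'z': 7, 'total': 31}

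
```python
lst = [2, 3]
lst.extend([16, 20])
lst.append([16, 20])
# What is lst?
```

After line 1: lst = [2, 3]
After line 2 (extend unpacks [16, 20]): lst = [2, 3, 16, 20]
After line 3 (append adds [16, 20] as single element): lst = [2, 3, 16, 20, [16, 20]]

[2, 3, 16, 20, [16, 20]]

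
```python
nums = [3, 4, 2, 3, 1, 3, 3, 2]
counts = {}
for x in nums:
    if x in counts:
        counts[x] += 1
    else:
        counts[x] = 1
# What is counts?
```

Initial: counts = {}, nums = [3, 4, 2, 3, 1, 3, 3, 2]
See 3: counts = {3: 1}
See 4: counts = {3: 1, 4: 1}
See 2: counts = {3: 1, 4: 1, 2: 1}
See 3: counts = {3: 2, 4: 1, 2: 1}
See 1: counts = {3: 2, 4: 1, 2: 1, 1: 1}
See 3: counts = {3: 3, 4: 1, 2: 1, 1: 1}
See 3: counts = {3: 4, 4: 1, 2: 1, 1: 1}
See 2: counts = {3: 4, 4: 1, 2: 2, 1: 1}

{3: 4, 4: 1, 2: 2, 1: 1}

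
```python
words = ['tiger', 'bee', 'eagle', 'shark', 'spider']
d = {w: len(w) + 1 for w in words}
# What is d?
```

{'tiger': 6, 'bee': 4, 'eagle': 6, 'shark': 6, 'spider': 7}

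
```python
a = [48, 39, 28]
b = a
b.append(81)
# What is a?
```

After line 1: a = [48, 39, 28]
After line 2 (b = a is an alias, same object): a = [48, 39, 28], b = [48, 39, 28]
After line 3 (b.append mutates the shared list): a = [48, 39, 28, 81], b = [48, 39, 28, 81]

[48, 39, 28, 81]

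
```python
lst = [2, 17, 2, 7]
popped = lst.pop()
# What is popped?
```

7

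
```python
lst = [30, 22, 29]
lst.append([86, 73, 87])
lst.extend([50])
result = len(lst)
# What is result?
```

After line 1: lst = [30, 22, 29]
After line 2 (append adds [86, 73, 87] as single element): lst = [30, 22, 29, [86, 73, 87]]
After line 3 (extend unpacks [50], adds 50): lst = [30, 22, 29, [86, 73, 87], 50]
After line 4: result = len(lst) = 5

5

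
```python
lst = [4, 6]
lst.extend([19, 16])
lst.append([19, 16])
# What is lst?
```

After line 1: lst = [4, 6]
After line 2 (extend unpacks [19, 16]): lst = [4, 6, 19, 16]
After line 3 (append adds [19, 16] as single element): lst = [4, 6, 19, 16, [19, 16]]

[4, 6, 19, 16, [19, 16]]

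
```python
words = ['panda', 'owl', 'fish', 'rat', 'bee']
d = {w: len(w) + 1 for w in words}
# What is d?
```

{'panda': 6, 'owl': 4, 'fish': 5, 'rat': 4, 'bee': 4}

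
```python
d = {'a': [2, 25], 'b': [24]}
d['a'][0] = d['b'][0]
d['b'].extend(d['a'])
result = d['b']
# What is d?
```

After line 1: d = {'a': [2, 25], 'b': [24]}
After line 2 (a[0] = b[0] = 24): d = {'a': [24, 25], 'b': [24]}
After line 3 (b.extend(a) appends [24, 25]): d = {'a': [24, 25], 'b': [24, 24, 25]}
After line 4: result = d['b'] = [24, 24, 25]

{'a': [24, 25], 'b': [24, 24, 25]}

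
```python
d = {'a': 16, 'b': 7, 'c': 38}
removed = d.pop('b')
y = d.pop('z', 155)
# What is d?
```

After line 1: d = {'a': 16, 'b': 7, 'c': 38}
After line 2 (pop 'b' returns 7): d = {'a': 16, 'c': 38}, removed = 7
After line 3 (pop 'z' missing, returns default 155): d = {'a': 16, 'c': 38}, y = 155

{'a': 16, 'c': 38}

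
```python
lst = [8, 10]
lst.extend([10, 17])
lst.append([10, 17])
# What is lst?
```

After line 1: lst = [8, 10]
After line 2 (extend unpacks [10, 17]): lst = [8, 10, 10, 17]
After line 3 (append adds [10, 17] as single element): lst = [8, 10, 10, 17, [10, 17]]

[8, 10, 10, 17, [10, 17]]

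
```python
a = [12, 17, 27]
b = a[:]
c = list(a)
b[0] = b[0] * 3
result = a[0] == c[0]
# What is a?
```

After line 1: a = [12, 17, 27]
After line 2 (b = a[:], copy): a = [12, 17, 27], b = [12, 17, 27]
After line 3 (c = list(a) is a copy, new object): c = [12, 17, 27]
After line 4 (b[0] = 12 * 3 = 36; only b mutates (copy)): a = [12, 17, 27], b = [36, 17, 27], c = [12, 17, 27]
After line 5 (a[0] = 12, c[0] = 12; result = True)

[12, 17, 27]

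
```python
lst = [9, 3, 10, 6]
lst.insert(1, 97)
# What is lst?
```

[9, 97, 3, 10, 6]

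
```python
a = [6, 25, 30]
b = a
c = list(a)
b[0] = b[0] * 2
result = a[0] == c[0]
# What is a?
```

After line 1: a = [6, 25, 30]
After line 2 (b = a, alias): a = [6, 25, 30], b = [6, 25, 30]
After line 3 (c = list(a) is a copy, new object): c = [6, 25, 30]
After line 4 (b[0] = 6 * 2 = 12; mutates shared a/b): a = b = [12, 25, 30], c = [6, 25, 30]
After line 5 (a[0] = 12, c[0] = 6; result = False)

[12, 25, 30]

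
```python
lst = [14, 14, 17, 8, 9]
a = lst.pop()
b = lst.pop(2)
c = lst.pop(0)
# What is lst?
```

After line 1: lst = [14, 14, 17, 8, 9]
After line 2 (pop() -> a = 9): lst = [14, 14, 17, 8]
After line 3 (pop(2) -> b = 17): lst = [14, 14, 8]
After line 4 (pop(0) -> c = 14): lst = [14, 8]

[14, 8]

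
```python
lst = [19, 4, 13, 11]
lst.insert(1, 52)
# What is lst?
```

[19, 52, 4, 13, 11]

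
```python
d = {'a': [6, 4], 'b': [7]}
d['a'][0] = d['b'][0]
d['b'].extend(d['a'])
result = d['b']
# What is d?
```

After line 1: d = {'a': [6, 4], 'b': [7]}
After line 2 (a[0] = b[0] = 7): d = {'a': [7, 4], 'b': [7]}
After line 3 (b.extend(a) appends [7, 4]): d = {'a': [7, 4], 'b': [7, 7, 4]}
After line 4: result = d['b'] = [7, 7, 4]

{'a': [7, 4], 'b': [7, 7, 4]}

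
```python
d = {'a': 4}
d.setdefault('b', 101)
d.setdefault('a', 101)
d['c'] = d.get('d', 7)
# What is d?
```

After line 1: d = {'a': 4}
After line 2 (setdefault adds 'b'=101): d = {'a': 4, 'b': 101}
After line 3 (setdefault 'a' no-op, already exists): d = {'a': 4, 'b': 101}
After line 4 (get('d', 7) returns default since 'd' not in d): d = {'a': 4, 'b': 101, 'c': 7}

{'a': 4, 'b': 101, 'c': 7}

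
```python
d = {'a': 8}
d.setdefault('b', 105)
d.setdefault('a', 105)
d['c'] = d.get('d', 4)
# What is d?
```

After line 1: d = {'a': 8}
After line 2 (setdefault adds 'b'=105): d = {'a': 8, 'b': 105}
After line 3 (setdefault 'a' no-op, already exists): d = {'a': 8, 'b': 105}
After line 4 (get('d', 4) returns default since 'd' not in d): d = {'a': 8, 'b': 105, 'c': 4}

{'a': 8, 'b': 105, 'c': 4}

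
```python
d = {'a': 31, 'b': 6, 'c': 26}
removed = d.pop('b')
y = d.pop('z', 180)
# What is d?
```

After line 1: d = {'a': 31, 'b': 6, 'c': 26}
After line 2 (pop 'b' returns 6): d = {'a': 31, 'c': 26}, removed = 6
After line 3 (pop 'z' missing, returns default 180): d = {'a': 31, 'c': 26}, y = 180

{'a': 31, 'c': 26}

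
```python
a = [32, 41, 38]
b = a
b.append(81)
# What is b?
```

After line 1: a = [32, 41, 38]
After line 2 (b = a is an alias, same object): a = [32, 41, 38], b = [32, 41, 38]
After line 3 (b.append mutates the shared list): a = [32, 41, 38, 81], b = [32, 41, 38, 81]

[32, 41, 38, 81]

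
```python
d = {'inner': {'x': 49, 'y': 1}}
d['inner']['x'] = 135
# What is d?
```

After line 1: d = {'inner': {'x': 49, 'y': 1}}
After line 2 (inner x overwritten): d = {'inner': {'x': 135, 'y': 1}}

{'inner': {'x': 135, 'y': 1}}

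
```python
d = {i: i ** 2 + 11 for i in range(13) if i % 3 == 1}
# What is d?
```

{1: 12, 4: 27, 7: 60, 10: 111}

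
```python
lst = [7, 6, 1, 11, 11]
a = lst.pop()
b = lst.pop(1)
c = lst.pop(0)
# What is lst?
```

After line 1: lst = [7, 6, 1, 11, 11]
After line 2 (pop() -> a = 11): lst = [7, 6, 1, 11]
After line 3 (pop(1) -> b = 6): lst = [7, 1, 11]
After line 4 (pop(0) -> c = 7): lst = [1, 11]

[1, 11]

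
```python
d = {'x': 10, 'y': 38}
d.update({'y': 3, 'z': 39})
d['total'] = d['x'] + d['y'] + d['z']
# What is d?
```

After line 1: d = {'x': 10, 'y': 38}
After line 2 (y overwritten, z added): d = {'x': 10, 'y': 3, 'z': 39}
After line 3 (total = 10 + 3 + 39 = 52): d = {'x': 10, 'y': 3, 'z': 39, 'total': 52}

{'x': 10, 'y': 3, 'z': 39, 'total': 52}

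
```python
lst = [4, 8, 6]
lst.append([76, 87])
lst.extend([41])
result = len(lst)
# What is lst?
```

After line 1: lst = [4, 8, 6]
After line 2 (append adds [76, 87] as single element): lst = [4, 8, 6, [76, 87]]
After line 3 (extend unpacks [41], adds 41): lst = [4, 8, 6, [76, 87], 41]
After line 4: result = len(lst) = 5

[4, 8, 6, [76, 87], 41]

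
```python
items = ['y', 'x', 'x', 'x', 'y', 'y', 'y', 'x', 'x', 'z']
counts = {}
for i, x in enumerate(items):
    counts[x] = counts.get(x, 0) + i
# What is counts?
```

Initial: counts = {}, items = ['y', 'x', 'x', 'x', 'y', 'y', 'y', 'x', 'x', 'z']
i=0, x='y': counts = {'y': 0}
i=1, x='x': counts = {'y': 0, 'x': 1}
i=2, x='x': counts = {'y': 0, 'x': 3}
i=3, x='x': counts = {'y': 0, 'x': 6}
i=4, x='y': counts = {'y': 4, 'x': 6}
i=5, x='y': counts = {'y': 9, 'x': 6}
i=6, x='y': counts = {'y': 15, 'x': 6}
i=7, x='x': counts = {'y': 15, 'x': 13}
i=8, x='x': counts = {'y': 15, 'x': 21}
i=9, x='z': counts = {'y': 15, 'x': 21, 'z': 9}

{'y': 15, 'x': 21, 'z': 9}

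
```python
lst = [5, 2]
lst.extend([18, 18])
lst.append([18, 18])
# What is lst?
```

After line 1: lst = [5, 2]
After line 2 (extend unpacks [18, 18]): lst = [5, 2, 18, 18]
After line 3 (append adds [18, 18] as single element): lst = [5, 2, 18, 18, [18, 18]]

[5, 2, 18, 18, [18, 18]]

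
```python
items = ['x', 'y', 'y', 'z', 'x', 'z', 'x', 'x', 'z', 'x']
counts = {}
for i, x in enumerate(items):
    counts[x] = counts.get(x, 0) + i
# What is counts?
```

Initial: counts = {}, items = ['x', 'y', 'y', 'z', 'x', 'z', 'x', 'x', 'z', 'x']
i=0, x='x': counts = {'x': 0}
i=1, x='y': counts = {'x': 0, 'y': 1}
i=2, x='y': counts = {'x': 0, 'y': 3}
i=3, x='z': counts = {'x': 0, 'y': 3, 'z': 3}
i=4, x='x': counts = {'x': 4, 'y': 3, 'z': 3}
i=5, x='z': counts = {'x': 4, 'y': 3, 'z': 8}
i=6, x='x': counts = {'x': 10, 'y': 3, 'z': 8}
i=7, x='x': counts = {'x': 17, 'y': 3, 'z': 8}
i=8, x='z': counts = {'x': 17, 'y': 3, 'z': 16}
i=9, x='x': counts = {'x': 26, 'y': 3, 'z': 16}

{'x': 26, 'y': 3, 'z': 16}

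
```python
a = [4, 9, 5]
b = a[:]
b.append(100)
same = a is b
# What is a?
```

After line 1: a = [4, 9, 5]
After line 2 (b = a[:] is a shallow copy, new object): a = [4, 9, 5], b = [4, 9, 5]
After line 3 (append only mutates b): a = [4, 9, 5], b = [4, 9, 5, 100]
After line 4 (same = a is b; different objects -> False): same = False

[4, 9, 5]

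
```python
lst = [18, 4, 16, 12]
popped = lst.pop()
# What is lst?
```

[18, 4, 16]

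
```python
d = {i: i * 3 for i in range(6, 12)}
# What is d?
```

{6: 18, 7: 21, 8: 24, 9: 27, 10: 30, 11: 33}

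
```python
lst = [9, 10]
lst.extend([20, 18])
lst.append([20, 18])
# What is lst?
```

After line 1: lst = [9, 10]
After line 2 (extend unpacks [20, 18]): lst = [9, 10, 20, 18]
After line 3 (append adds [20, 18] as single element): lst = [9, 10, 20, 18, [20, 18]]

[9, 10, 20, 18, [20, 18]]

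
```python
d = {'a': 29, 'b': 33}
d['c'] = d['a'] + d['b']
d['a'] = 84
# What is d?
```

After line 1: d = {'a': 29, 'b': 33}
After line 2 (d['c'] = 29 + 33): d = {'a': 29, 'b': 33, 'c': 62}
After line 3: d = {'a': 84, 'b': 33, 'c': 62}

{'a': 84, 'b': 33, 'c': 62}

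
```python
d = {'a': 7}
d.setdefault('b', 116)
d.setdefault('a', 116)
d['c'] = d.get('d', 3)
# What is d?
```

After line 1: d = {'a': 7}
After line 2 (setdefault adds 'b'=116): d = {'a': 7, 'b': 116}
After line 3 (setdefault 'a' no-op, already exists): d = {'a': 7, 'b': 116}
After line 4 (get('d', 3) returns default since 'd' not in d): d = {'a': 7, 'b': 116, 'c': 3}

{'a': 7, 'b': 116, 'c': 3}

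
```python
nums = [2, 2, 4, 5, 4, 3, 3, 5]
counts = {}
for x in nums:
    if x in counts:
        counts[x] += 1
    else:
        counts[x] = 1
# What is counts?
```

Initial: counts = {}, nums = [2, 2, 4, 5, 4, 3, 3, 5]
See 2: counts = {2: 1}
See 2: counts = {2: 2}
See 4: counts = {2: 2, 4: 1}
See 5: counts = {2: 2, 4: 1, 5: 1}
See 4: counts = {2: 2, 4: 2, 5: 1}
See 3: counts = {2: 2, 4: 2, 5: 1, 3: 1}
See 3: counts = {2: 2, 4: 2, 5: 1, 3: 2}
See 5: counts = {2: 2, 4: 2, 5: 2, 3: 2}

{2: 2, 4: 2, 5: 2, 3: 2}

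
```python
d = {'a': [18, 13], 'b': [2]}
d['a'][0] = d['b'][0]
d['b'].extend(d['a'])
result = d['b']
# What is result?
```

After line 1: d = {'a': [18, 13], 'b': [2]}
After line 2 (a[0] = b[0] = 2): d = {'a': [2, 13], 'b': [2]}
After line 3 (b.extend(a) appends [2, 13]): d = {'a': [2, 13], 'b': [2, 2, 13]}
After line 4: result = d['b'] = [2, 2, 13]

[2, 2, 13]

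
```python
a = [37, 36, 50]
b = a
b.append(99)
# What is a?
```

After line 1: a = [37, 36, 50]
After line 2 (b = a is an alias, same object): a = [37, 36, 50], b = [37, 36, 50]
After line 3 (b.append mutates the shared list): a = [37, 36, 50, 99], b = [37, 36, 50, 99]

[37, 36, 50, 99]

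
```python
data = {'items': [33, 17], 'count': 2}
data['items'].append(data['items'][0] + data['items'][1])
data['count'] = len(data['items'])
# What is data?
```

After line 1: data = {'items': [33, 17], 'count': 2}
After line 2 (append 33 + 17 = 50): data = {'items': [33, 17, 50], 'count': 2}
After line 3 (count = len(items) = 3): data = {'items': [33, 17, 50], 'count': 3}

{'items': [33, 17, 50], 'count': 3}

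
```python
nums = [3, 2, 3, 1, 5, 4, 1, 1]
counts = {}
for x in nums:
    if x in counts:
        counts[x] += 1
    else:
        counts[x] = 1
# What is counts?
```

Initial: counts = {}, nums = [3, 2, 3, 1, 5, 4, 1, 1]
See 3: counts = {3: 1}
See 2: counts = {3: 1, 2: 1}
See 3: counts = {3: 2, 2: 1}
See 1: counts = {3: 2, 2: 1, 1: 1}
See 5: counts = {3: 2, 2: 1, 1: 1, 5: 1}
See 4: counts = {3: 2, 2: 1, 1: 1, 5: 1, 4: 1}
See 1: counts = {3: 2, 2: 1, 1: 2, 5: 1, 4: 1}
See 1: counts = {3: 2, 2: 1, 1: 3, 5: 1, 4: 1}

{3: 2, 2: 1, 1: 3, 5: 1, 4: 1}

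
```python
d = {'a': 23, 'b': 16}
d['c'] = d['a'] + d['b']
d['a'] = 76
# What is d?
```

After line 1: d = {'a': 23, 'b': 16}
After line 2 (d['c'] = 23 + 16): d = {'a': 23, 'b': 16, 'c': 39}
After line 3: d = {'a': 76, 'b': 16, 'c': 39}

{'a': 76, 'b': 16, 'c': 39}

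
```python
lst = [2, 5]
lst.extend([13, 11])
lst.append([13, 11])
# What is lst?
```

After line 1: lst = [2, 5]
After line 2 (extend unpacks [13, 11]): lst = [2, 5, 13, 11]
After line 3 (append adds [13, 11] as single element): lst = [2, 5, 13, 11, [13, 11]]

[2, 5, 13, 11, [13, 11]]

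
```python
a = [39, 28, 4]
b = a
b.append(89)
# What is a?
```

After line 1: a = [39, 28, 4]
After line 2 (b = a is an alias, same object): a = [39, 28, 4], b = [39, 28, 4]
After line 3 (b.append mutates the shared list): a = [39, 28, 4, 89], b = [39, 28, 4, 89]

[39, 28, 4, 89]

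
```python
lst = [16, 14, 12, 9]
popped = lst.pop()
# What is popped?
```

9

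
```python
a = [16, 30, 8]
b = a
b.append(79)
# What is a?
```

After line 1: a = [16, 30, 8]
After line 2 (b = a is an alias, same object): a = [16, 30, 8], b = [16, 30, 8]
After line 3 (b.append mutates the shared list): a = [16, 30, 8, 79], b = [16, 30, 8, 79]

[16, 30, 8, 79]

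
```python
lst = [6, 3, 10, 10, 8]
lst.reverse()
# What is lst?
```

[8, 10, 10, 3, 6]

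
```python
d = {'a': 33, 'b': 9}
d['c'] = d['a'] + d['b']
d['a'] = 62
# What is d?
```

After line 1: d = {'a': 33, 'b': 9}
After line 2 (d['c'] = 33 + 9): d = {'a': 33, 'b': 9, 'c': 42}
After line 3: d = {'a': 62, 'b': 9, 'c': 42}

{'a': 62, 'b': 9, 'c': 42}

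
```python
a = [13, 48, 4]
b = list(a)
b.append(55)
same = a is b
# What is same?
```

After line 1: a = [13, 48, 4]
After line 2 (b = list(a) is a shallow copy, new object): a = [13, 48, 4], b = [13, 48, 4]
After line 3 (append only mutates b): a = [13, 48, 4], b = [13, 48, 4, 55]
After line 4 (same = a is b; different objects -> False): same = False

False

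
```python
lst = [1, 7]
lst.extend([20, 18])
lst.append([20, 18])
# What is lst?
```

After line 1: lst = [1, 7]
After line 2 (extend unpacks [20, 18]): lst = [1, 7, 20, 18]
After line 3 (append adds [20, 18] as single element): lst = [1, 7, 20, 18, [20, 18]]

[1, 7, 20, 18, [20, 18]]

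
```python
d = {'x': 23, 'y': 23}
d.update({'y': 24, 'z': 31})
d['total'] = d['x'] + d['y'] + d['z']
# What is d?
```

After line 1: d = {'x': 23, 'y': 23}
After line 2 (y overwritten, z added): d = {'x': 23, 'y': 24, 'z': 31}
After line 3 (total = 23 + 24 + 31 = 78): d = {'x': 23, 'y': 24, 'z': 31, 'total': 78}

{'x': 23, 'y': 24, 'z': 31, 'total': 78}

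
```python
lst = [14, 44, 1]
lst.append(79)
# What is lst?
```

[14, 44, 1, 79]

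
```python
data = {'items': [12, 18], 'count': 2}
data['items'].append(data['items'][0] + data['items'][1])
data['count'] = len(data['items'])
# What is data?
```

After line 1: data = {'items': [12, 18], 'count': 2}
After line 2 (append 12 + 18 = 30): data = {'items': [12, 18, 30], 'count': 2}
After line 3 (count = len(items) = 3): data = {'items': [12, 18, 30], 'count': 3}

{'items': [12, 18, 30], 'count': 3}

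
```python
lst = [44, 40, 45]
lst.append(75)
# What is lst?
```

[44, 40, 45, 75]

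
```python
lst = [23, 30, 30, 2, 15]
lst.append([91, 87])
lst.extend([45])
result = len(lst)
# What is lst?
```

After line 1: lst = [23, 30, 30, 2, 15]
After line 2 (append adds [91, 87] as single element): lst = [23, 30, 30, 2, 15, [91, 87]]
After line 3 (extend unpacks [45], adds 45): lst = [23, 30, 30, 2, 15, [91, 87], 45]
After line 4: result = len(lst) = 7

[23, 30, 30, 2, 15, [91, 87], 45]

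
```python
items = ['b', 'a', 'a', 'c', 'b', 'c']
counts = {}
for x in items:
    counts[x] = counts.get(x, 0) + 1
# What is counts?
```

Initial: counts = {}, items = ['b', 'a', 'a', 'c', 'b', 'c']
See 'b': counts = {'b': 1}
See 'a': counts = {'b': 1, 'a': 1}
See 'a': counts = {'b': 1, 'a': 2}
See 'c': counts = {'b': 1, 'a': 2, 'c': 1}
See 'b': counts = {'b': 2, 'a': 2, 'c': 1}
See 'c': counts = {'b': 2, 'a': 2, 'c': 2}

{'b': 2, 'a': 2, 'c': 2}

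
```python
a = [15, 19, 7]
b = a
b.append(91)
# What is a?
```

After line 1: a = [15, 19, 7]
After line 2 (b = a is an alias, same object): a = [15, 19, 7], b = [15, 19, 7]
After line 3 (b.append mutates the shared list): a = [15, 19, 7, 91], b = [15, 19, 7, 91]

[15, 19, 7, 91]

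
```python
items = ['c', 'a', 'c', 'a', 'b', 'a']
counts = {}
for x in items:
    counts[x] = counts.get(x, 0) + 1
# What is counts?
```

Initial: counts = {}, items = ['c', 'a', 'c', 'a', 'b', 'a']
See 'c': counts = {'c': 1}
See 'a': counts = {'c': 1, 'a': 1}
See 'c': counts = {'c': 2, 'a': 1}
See 'a': counts = {'c': 2, 'a': 2}
See 'b': counts = {'c': 2, 'a': 2, 'b': 1}
See 'a': counts = {'c': 2, 'a': 3, 'b': 1}

{'c': 2, 'a': 3, 'b': 1}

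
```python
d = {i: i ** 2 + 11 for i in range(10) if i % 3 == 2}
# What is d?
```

{2: 15, 5: 36, 8: 75}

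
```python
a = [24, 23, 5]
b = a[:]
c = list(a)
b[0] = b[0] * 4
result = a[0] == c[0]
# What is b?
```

After line 1: a = [24, 23, 5]
After line 2 (b = a[:], copy): a = [24, 23, 5], b = [24, 23, 5]
After line 3 (c = list(a) is a copy, new object): c = [24, 23, 5]
After line 4 (b[0] = 24 * 4 = 96; only b mutates (copy)): a = [24, 23, 5], b = [96, 23, 5], c = [24, 23, 5]
After line 5 (a[0] = 24, c[0] = 24; result = True)

[96, 23, 5]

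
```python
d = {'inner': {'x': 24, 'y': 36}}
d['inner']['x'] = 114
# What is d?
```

After line 1: d = {'inner': {'x': 24, 'y': 36}}
After line 2 (inner x overwritten): d = {'inner': {'x': 114, 'y': 36}}

{'inner': {'x': 114, 'y': 36}}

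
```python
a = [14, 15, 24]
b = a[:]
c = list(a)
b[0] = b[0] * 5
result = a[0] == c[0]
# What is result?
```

After line 1: a = [14, 15, 24]
After line 2 (b = a[:], copy): a = [14, 15, 24], b = [14, 15, 24]
After line 3 (c = list(a) is a copy, new object): c = [14, 15, 24]
After line 4 (b[0] = 14 * 5 = 70; only b mutates (copy)): a = [14, 15, 24], b = [70, 15, 24], c = [14, 15, 24]
After line 5 (a[0] = 14, c[0] = 14; result = True)

True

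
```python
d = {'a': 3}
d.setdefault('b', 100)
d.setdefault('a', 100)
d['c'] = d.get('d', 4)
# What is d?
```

After line 1: d = {'a': 3}
After line 2 (setdefault adds 'b'=100): d = {'a': 3, 'b': 100}
After line 3 (setdefault 'a' no-op, already exists): d = {'a': 3, 'b': 100}
After line 4 (get('d', 4) returns default since 'd' not in d): d = {'a': 3, 'b': 100, 'c': 4}

{'a': 3, 'b': 100, 'c': 4}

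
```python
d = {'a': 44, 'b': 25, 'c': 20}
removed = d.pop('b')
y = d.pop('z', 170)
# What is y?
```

After line 1: d = {'a': 44, 'b': 25, 'c': 20}
After line 2 (pop 'b' returns 25): d = {'a': 44, 'c': 20}, removed = 25
After line 3 (pop 'z' missing, returns default 170): d = {'a': 44, 'c': 20}, y = 170

170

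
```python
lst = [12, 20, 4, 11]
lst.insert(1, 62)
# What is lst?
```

[12, 62, 20, 4, 11]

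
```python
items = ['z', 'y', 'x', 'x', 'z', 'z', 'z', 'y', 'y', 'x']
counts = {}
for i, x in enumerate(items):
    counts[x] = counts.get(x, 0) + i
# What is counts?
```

Initial: counts = {}, items = ['z', 'y', 'x', 'x', 'z', 'z', 'z', 'y', 'y', 'x']
i=0, x='z': counts = {'z': 0}
i=1, x='y': counts = {'z': 0, 'y': 1}
i=2, x='x': counts = {'z': 0, 'y': 1, 'x': 2}
i=3, x='x': counts = {'z': 0, 'y': 1, 'x': 5}
i=4, x='z': counts = {'z': 4, 'y': 1, 'x': 5}
i=5, x='z': counts = {'z': 9, 'y': 1, 'x': 5}
i=6, x='z': counts = {'z': 15, 'y': 1, 'x': 5}
i=7, x='y': counts = {'z': 15, 'y': 8, 'x': 5}
i=8, x='y': counts = {'z': 15, 'y': 16, 'x': 5}
i=9, x='x': counts = {'z': 15, 'y': 16, 'x': 14}

{'z': 15, 'y': 16, 'x': 14}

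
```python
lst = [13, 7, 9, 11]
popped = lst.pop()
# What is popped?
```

11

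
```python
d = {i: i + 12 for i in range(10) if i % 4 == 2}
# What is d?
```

{2: 14, 6: 18}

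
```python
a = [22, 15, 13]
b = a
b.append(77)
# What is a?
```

After line 1: a = [22, 15, 13]
After line 2 (b = a is an alias, same object): a = [22, 15, 13], b = [22, 15, 13]
After line 3 (b.append mutates the shared list): a = [22, 15, 13, 77], b = [22, 15, 13, 77]

[22, 15, 13, 77]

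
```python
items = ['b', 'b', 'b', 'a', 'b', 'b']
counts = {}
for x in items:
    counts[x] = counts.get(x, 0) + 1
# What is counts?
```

Initial: counts = {}, items = ['b', 'b', 'b', 'a', 'b', 'b']
See 'b': counts = {'b': 1}
See 'b': counts = {'b': 2}
See 'b': counts = {'b': 3}
See 'a': counts = {'b': 3, 'a': 1}
See 'b': counts = {'b': 4, 'a': 1}
See 'b': counts = {'b': 5, 'a': 1}

{'b': 5, 'a': 1}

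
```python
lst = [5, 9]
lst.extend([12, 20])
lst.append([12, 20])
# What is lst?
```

After line 1: lst = [5, 9]
After line 2 (extend unpacks [12, 20]): lst = [5, 9, 12, 20]
After line 3 (append adds [12, 20] as single element): lst = [5, 9, 12, 20, [12, 20]]

[5, 9, 12, 20, [12, 20]]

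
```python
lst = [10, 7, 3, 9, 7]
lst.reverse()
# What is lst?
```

[7, 9, 3, 7, 10]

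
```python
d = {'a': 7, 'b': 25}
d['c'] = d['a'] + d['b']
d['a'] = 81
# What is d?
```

After line 1: d = {'a': 7, 'b': 25}
After line 2 (d['c'] = 7 + 25): d = {'a': 7, 'b': 25, 'c': 32}
After line 3: d = {'a': 81, 'b': 25, 'c': 32}

{'a': 81, 'b': 25, 'c': 32}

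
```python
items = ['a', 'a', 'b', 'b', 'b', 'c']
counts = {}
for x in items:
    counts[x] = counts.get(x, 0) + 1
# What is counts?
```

Initial: counts = {}, items = ['a', 'a', 'b', 'b', 'b', 'c']
See 'a': counts = {'a': 1}
See 'a': counts = {'a': 2}
See 'b': counts = {'a': 2, 'b': 1}
See 'b': counts = {'a': 2, 'b': 2}
See 'b': counts = {'a': 2, 'b': 3}
See 'c': counts = {'a': 2, 'b': 3, 'c': 1}

{'a': 2, 'b': 3, 'c': 1}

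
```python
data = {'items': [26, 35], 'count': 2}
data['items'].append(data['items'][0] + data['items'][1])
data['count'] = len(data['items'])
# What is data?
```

After line 1: data = {'items': [26, 35], 'count': 2}
After line 2 (append 26 + 35 = 61): data = {'items': [26, 35, 61], 'count': 2}
After line 3 (count = len(items) = 3): data = {'items': [26, 35, 61], 'count': 3}

{'items': [26, 35, 61], 'count': 3}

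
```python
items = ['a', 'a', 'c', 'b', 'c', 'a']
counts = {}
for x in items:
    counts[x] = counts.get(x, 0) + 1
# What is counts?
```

Initial: counts = {}, items = ['a', 'a', 'c', 'b', 'c', 'a']
See 'a': counts = {'a': 1}
See 'a': counts = {'a': 2}
See 'c': counts = {'a': 2, 'c': 1}
See 'b': counts = {'a': 2, 'c': 1, 'b': 1}
See 'c': counts = {'a': 2, 'c': 2, 'b': 1}
See 'a': counts = {'a': 3, 'c': 2, 'b': 1}

{'a': 3, 'c': 2, 'b': 1}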